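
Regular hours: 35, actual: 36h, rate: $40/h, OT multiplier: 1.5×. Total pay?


$1460.00

Regular: 35h × $40 = $1400.00
Overtime: 36 - 35 = 1h
OT pay: 1h × $40 × 1.5 = $60.00
Total = $1400.00 + $60.00 = $1460.00


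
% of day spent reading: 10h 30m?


Time: 630 minutes
Day: 1440 minutes
Percentage = (630/1440) × 100 ≈ 43.8%

43.8%


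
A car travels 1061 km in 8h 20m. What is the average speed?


Distance: 1061 km
Time: 8h 20m = 500 min = 500/60 = 25/3 hours
Speed = 1061 ÷ (25/3) = 1061 × 3 / 25 = 3183/25 ≈ 127.3 km/h

127.3 km/h


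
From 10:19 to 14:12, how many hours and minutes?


End time in minutes: 14×60 + 12 = 852
Start time in minutes: 10×60 + 19 = 619
Difference = 852 - 619 = 233 minutes
= 3 hours 53 minutes

3h 53m


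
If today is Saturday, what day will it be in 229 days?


Thursday

Start: Saturday (index 5)
(5 + 229) mod 7
= 234 mod 7
= 3
Index 3 → Thursday


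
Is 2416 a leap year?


Rules: divisible by 4 AND (not by 100 OR by 400)
2416 ÷ 4 = 604 exactly → divisible by 4
2416 ÷ 100 = 24 remainder 16 → not divisible by 100
Divisible by 4 but not by 100 → leap year

Yes


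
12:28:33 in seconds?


Hours: 12 × 3600 = 43200
Minutes: 28 × 60 = 1680
Seconds: 33
Total = 43200 + 1680 + 33 = 44913

44913 seconds


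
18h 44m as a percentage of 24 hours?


0.7806 (78.06%)

Total minutes: 18×60 + 44 = 1124
Day = 24×60 = 1440 minutes
Fraction = 1124/1440 ≈ 0.7806
As a percentage: 1124/1440 × 100 ≈ 78.06%


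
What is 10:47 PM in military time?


22:47

Input: 10:47 PM
PM: 10 + 12 = 22


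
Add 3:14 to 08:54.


Start: 534 minutes from midnight
Add: 194 minutes
Total: 728 minutes
Hours: 728 ÷ 60 = 12 remainder 8

12:08


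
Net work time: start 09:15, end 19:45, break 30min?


Total time = (19×60+45) - (9×60+15)
= 1185 - 555 = 630 min
Minus break: 630 - 30 = 600 min
= 10h 0m

10h 0m (600 minutes)


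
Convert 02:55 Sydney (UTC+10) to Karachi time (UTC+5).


Time difference = UTC+5 - UTC+10 = -5 hours
New hour = (2 -5) mod 24
= -3 mod 24 = 21
Minutes unchanged → 21:55; -3 < 0 → previous day

21:55 (previous day)


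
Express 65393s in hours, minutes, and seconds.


18h 9m 53s

Hours: 65393 ÷ 3600 = 18 remainder 593
Minutes: 593 ÷ 60 = 9 remainder 53
Seconds: 53


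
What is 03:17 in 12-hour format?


3:17 AM

Hour: 3
3 < 12 → AM


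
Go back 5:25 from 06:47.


01:22

Start: 407 minutes from midnight
Subtract: 325 minutes
Remaining: 407 - 325 = 82
Hours: 1, Minutes: 22


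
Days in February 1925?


28 days

Month: February (month 2)
February: 28 or 29 (leap year)
1925 leap year? No


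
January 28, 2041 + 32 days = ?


Start: January 28, 2041
Add 32 days
January 28 → February 1: 31 - 28 + 1 = 4 days (32 - 4 = 28 left)
February 1 → March 1: 28 - 1 + 1 = 28 days (28 - 28 = 0 left)
Land exactly on March 1, 2041

March 1, 2041


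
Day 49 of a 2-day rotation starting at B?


Shifts: A, B
Start: B (index 1)
Day 49: (1 + 49 - 1) mod 2
= 49 mod 2
= 1
Index 1 → shift B

Shift B


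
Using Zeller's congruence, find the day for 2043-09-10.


Zeller's congruence:
q=10, m=9, k=43, j=20
h = (10 + ⌊13×10/5⌋ + 43 + ⌊43/4⌋ + ⌊20/4⌋ - 2×20) mod 7
= (10 + 26 + 43 + 10 + 5 - 40) mod 7
= 54 mod 7 = 5
h=5 → Thursday

Thursday


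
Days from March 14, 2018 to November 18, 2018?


From March 14, 2018 to November 18, 2018
Rest of March 2018: 31 - 14 = 17
Full months: April 30, May 31, June 30, July 31, August 31, September 30, October 31
Days into November 2018: 18
Total = 17 + 30 + 31 + 30 + 31 + 31 + 30 + 31 + 18 = 249 days

249 days


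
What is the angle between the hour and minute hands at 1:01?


24.5°

Hour hand = 1×30 + 1×0.5 = 30.5°
Minute hand = 1×6 = 6°
Difference = |30.5 - 6| = 24.5°


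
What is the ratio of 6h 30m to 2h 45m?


26:11 (2.36)

Duration 1: 390 minutes
Duration 2: 165 minutes
Ratio = 390:165
GCD = 15
Simplified = 26:11
As a decimal: 26/11 ≈ 2.36


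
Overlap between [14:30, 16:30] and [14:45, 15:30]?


Meeting A: 870-990 (in minutes from midnight)
Meeting B: 885-930
Overlap start = max(870, 885) = 885
Overlap end = min(990, 930) = 930
Overlap = max(0, 930 - 885) = 45 min

45 minutes


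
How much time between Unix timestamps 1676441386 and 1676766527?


Difference = 1676766527 - 1676441386 = 325141 seconds
In hours: 325141 / 3600 ≈ 90.3
In days: 325141 / 86400 ≈ 3.76

325141 seconds (90.3 hours / 3.76 days)


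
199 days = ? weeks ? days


Weeks: 199 ÷ 7 = 28 remainder 3

28 weeks 3 days


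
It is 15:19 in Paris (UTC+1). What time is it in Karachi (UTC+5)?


Time difference = UTC+5 - UTC+1 = +4 hours
New hour = (15 + 4) mod 24
= 19 mod 24 = 19
Minutes unchanged → 19:19

19:19


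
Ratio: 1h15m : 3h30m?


Duration 1: 75 minutes
Duration 2: 210 minutes
Ratio = 75:210
GCD = 15
Simplified = 5:14
As a decimal: 5/14 ≈ 0.36

5:14 (0.36)


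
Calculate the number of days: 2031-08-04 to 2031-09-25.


From August 4, 2031 to September 25, 2031
Rest of August 2031: 31 - 4 = 27
Days into September 2031: 25
Total = 27 + 25 = 52 days

52 days


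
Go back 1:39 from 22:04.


20:25

Start: 1324 minutes from midnight
Subtract: 99 minutes
Remaining: 1324 - 99 = 1225
Hours: 20, Minutes: 25


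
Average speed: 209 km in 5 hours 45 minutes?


36.3 km/h

Distance: 209 km
Time: 5h 45m = 345 min = 345/60 = 23/4 hours
Speed = 209 ÷ (23/4) = 209 × 4 / 23 = 836/23 ≈ 36.3 km/h


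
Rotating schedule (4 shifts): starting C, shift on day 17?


Shift C

Shifts: A, B, C, D
Start: C (index 2)
Day 17: (2 + 17 - 1) mod 4
= 18 mod 4
= 2
Index 2 → shift C


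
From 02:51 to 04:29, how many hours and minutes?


End time in minutes: 4×60 + 29 = 269
Start time in minutes: 2×60 + 51 = 171
Difference = 269 - 171 = 98 minutes
= 1 hours 38 minutes

1h 38m


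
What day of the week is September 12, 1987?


Zeller's congruence:
q=12, m=9, k=87, j=19
h = (12 + ⌊13×10/5⌋ + 87 + ⌊87/4⌋ + ⌊19/4⌋ - 2×19) mod 7
= (12 + 26 + 87 + 21 + 4 - 38) mod 7
= 112 mod 7 = 0
h=0 → Saturday

Saturday


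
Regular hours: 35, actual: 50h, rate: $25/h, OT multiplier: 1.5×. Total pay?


$1437.50

Regular: 35h × $25 = $875.00
Overtime: 50 - 35 = 15h
OT pay: 15h × $25 × 1.5 = $562.50
Total = $875.00 + $562.50 = $1437.50


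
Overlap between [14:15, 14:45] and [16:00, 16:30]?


0 minutes

Meeting A: 855-885 (in minutes from midnight)
Meeting B: 960-990
Overlap start = max(855, 960) = 960
Overlap end = min(885, 990) = 885
Overlap = max(0, 885 - 960) = 0 min


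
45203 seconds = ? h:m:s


12h 33m 23s

Hours: 45203 ÷ 3600 = 12 remainder 2003
Minutes: 2003 ÷ 60 = 33 remainder 23
Seconds: 23


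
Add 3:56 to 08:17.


12:13

Start: 497 minutes from midnight
Add: 236 minutes
Total: 733 minutes
Hours: 733 ÷ 60 = 12 remainder 13


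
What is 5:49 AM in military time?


05:49

Input: 5:49 AM
AM hour stays: 5


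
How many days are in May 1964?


Month: May (month 5)
May has 31 days

31 days


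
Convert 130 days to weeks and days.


18 weeks 4 days

Weeks: 130 ÷ 7 = 18 remainder 4


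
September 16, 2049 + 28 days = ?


Start: September 16, 2049
Add 28 days
September 16 → October 1: 30 - 16 + 1 = 15 days (28 - 15 = 13 left)
October 1 + 13 = October 14, 2049

October 14, 2049


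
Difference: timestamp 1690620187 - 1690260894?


359293 seconds (99.8 hours / 4.16 days)

Difference = 1690620187 - 1690260894 = 359293 seconds
In hours: 359293 / 3600 ≈ 99.8
In days: 359293 / 86400 ≈ 4.16


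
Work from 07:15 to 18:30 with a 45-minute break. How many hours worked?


10h 30m (630 minutes)

Total time = (18×60+30) - (7×60+15)
= 1110 - 435 = 675 min
Minus break: 675 - 45 = 630 min
= 10h 30m


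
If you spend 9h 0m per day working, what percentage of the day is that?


Time: 540 minutes
Day: 1440 minutes
Percentage = (540/1440) × 100 = 37.5%

37.5%


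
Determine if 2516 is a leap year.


Rules: divisible by 4 AND (not by 100 OR by 400)
2516 ÷ 4 = 629 exactly → divisible by 4
2516 ÷ 100 = 25 remainder 16 → not divisible by 100
Divisible by 4 but not by 100 → leap year

Yes


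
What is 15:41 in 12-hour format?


Hour: 15
15 - 12 = 3 → PM

3:41 PM


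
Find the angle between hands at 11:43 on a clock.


93.5°

Hour hand = 11×30 + 43×0.5 = 351.5°
Minute hand = 43×6 = 258°
Difference = |351.5 - 258| = 93.5°


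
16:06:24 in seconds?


57984 seconds

Hours: 16 × 3600 = 57600
Minutes: 6 × 60 = 360
Seconds: 24
Total = 57600 + 360 + 24 = 57984


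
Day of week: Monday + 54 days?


Saturday

Start: Monday (index 0)
(0 + 54) mod 7
= 54 mod 7
= 5
Index 5 → Saturday


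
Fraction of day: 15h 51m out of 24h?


0.6604 (66.04%)

Total minutes: 15×60 + 51 = 951
Day = 24×60 = 1440 minutes
Fraction = 951/1440 ≈ 0.6604
As a percentage: 951/1440 × 100 ≈ 66.04%


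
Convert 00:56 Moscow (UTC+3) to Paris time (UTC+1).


22:56 (previous day)

Time difference = UTC+1 - UTC+3 = -2 hours
New hour = (0 -2) mod 24
= -2 mod 24 = 22
Minutes unchanged → 22:56; -2 < 0 → previous day


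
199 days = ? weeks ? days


Weeks: 199 ÷ 7 = 28 remainder 3

28 weeks 3 days


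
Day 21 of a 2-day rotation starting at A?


Shifts: A, B
Start: A (index 0)
Day 21: (0 + 21 - 1) mod 2
= 20 mod 2
= 0
Index 0 → shift A

Shift A


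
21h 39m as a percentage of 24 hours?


Total minutes: 21×60 + 39 = 1299
Day = 24×60 = 1440 minutes
Fraction = 1299/1440 ≈ 0.9021
As a percentage: 1299/1440 × 100 ≈ 90.21%

0.9021 (90.21%)


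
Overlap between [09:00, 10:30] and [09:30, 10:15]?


Meeting A: 540-630 (in minutes from midnight)
Meeting B: 570-615
Overlap start = max(540, 570) = 570
Overlap end = min(630, 615) = 615
Overlap = max(0, 615 - 570) = 45 min

45 minutes


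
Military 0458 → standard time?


Hour: 4
4 < 12 → AM

4:58 AM


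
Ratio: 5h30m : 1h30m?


11:3 (3.67)

Duration 1: 330 minutes
Duration 2: 90 minutes
Ratio = 330:90
GCD = 30
Simplified = 11:3
As a decimal: 11/3 ≈ 3.67


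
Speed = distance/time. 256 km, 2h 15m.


Distance: 256 km
Time: 2h 15m = 135 min = 135/60 = 9/4 hours
Speed = 256 ÷ (9/4) = 256 × 4 / 9 = 1024/9 ≈ 113.8 km/h

113.8 km/h


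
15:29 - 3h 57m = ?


Start: 929 minutes from midnight
Subtract: 237 minutes
Remaining: 929 - 237 = 692
Hours: 11, Minutes: 32

11:32


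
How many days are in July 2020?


Month: July (month 7)
July has 31 days

31 days


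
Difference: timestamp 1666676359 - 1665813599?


862760 seconds (239.7 hours / 9.99 days)

Difference = 1666676359 - 1665813599 = 862760 seconds
In hours: 862760 / 3600 ≈ 239.7
In days: 862760 / 86400 ≈ 9.99


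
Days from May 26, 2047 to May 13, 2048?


353 days

From May 26, 2047 to May 13, 2048
Rest of May 2047: 31 - 26 = 5
Full months: June 30, July 31, August 31, September 30, October 31, November 30, December 31, January 31, February 2048 29, March 31, April 30
Days into May 2048: 13
Total = 5 + 30 + 31 + 31 + 30 + 31 + 30 + 31 + 31 + 29 + 31 + 30 + 13 = 353 days


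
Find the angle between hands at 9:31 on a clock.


Hour hand = 9×30 + 31×0.5 = 285.5°
Minute hand = 31×6 = 186°
Difference = |285.5 - 186| = 99.5°

99.5°


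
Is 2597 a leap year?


Rules: divisible by 4 AND (not by 100 OR by 400)
2597 ÷ 4 = 649 remainder 1 → not divisible by 4
Not divisible by 4 → not a leap year

No


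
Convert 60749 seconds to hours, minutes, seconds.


16h 52m 29s

Hours: 60749 ÷ 3600 = 16 remainder 3149
Minutes: 3149 ÷ 60 = 52 remainder 29
Seconds: 29


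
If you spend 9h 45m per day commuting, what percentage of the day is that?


Time: 585 minutes
Day: 1440 minutes
Percentage = (585/1440) × 100 ≈ 40.6%

40.6%


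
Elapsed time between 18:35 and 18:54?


End time in minutes: 18×60 + 54 = 1134
Start time in minutes: 18×60 + 35 = 1115
Difference = 1134 - 1115 = 19 minutes
= 0 hours 19 minutes

0h 19m


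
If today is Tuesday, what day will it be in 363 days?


Monday

Start: Tuesday (index 1)
(1 + 363) mod 7
= 364 mod 7
= 0
Index 0 → Monday


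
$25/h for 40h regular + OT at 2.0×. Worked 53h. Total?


Regular: 40h × $25 = $1000.00
Overtime: 53 - 40 = 13h
OT pay: 13h × $25 × 2.0 = $650.00
Total = $1000.00 + $650.00 = $1650.00

$1650.00


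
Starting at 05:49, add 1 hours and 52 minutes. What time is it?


07:41

Start: 349 minutes from midnight
Add: 112 minutes
Total: 461 minutes
Hours: 461 ÷ 60 = 7 remainder 41


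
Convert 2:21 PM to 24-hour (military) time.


Input: 2:21 PM
PM: 2 + 12 = 14

14:21


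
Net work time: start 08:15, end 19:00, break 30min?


10h 15m (615 minutes)

Total time = (19×60+0) - (8×60+15)
= 1140 - 495 = 645 min
Minus break: 645 - 30 = 615 min
= 10h 15m


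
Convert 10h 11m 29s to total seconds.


36689 seconds

Hours: 10 × 3600 = 36000
Minutes: 11 × 60 = 660
Seconds: 29
Total = 36000 + 660 + 29 = 36689


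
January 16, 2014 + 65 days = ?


Start: January 16, 2014
Add 65 days
January 16 → February 1: 31 - 16 + 1 = 16 days (65 - 16 = 49 left)
February 1 → March 1: 28 - 1 + 1 = 28 days (49 - 28 = 21 left)
March 1 + 21 = March 22, 2014

March 22, 2014


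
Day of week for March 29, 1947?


Zeller's congruence:
q=29, m=3, k=47, j=19
h = (29 + ⌊13×4/5⌋ + 47 + ⌊47/4⌋ + ⌊19/4⌋ - 2×19) mod 7
= (29 + 10 + 47 + 11 + 4 - 38) mod 7
= 63 mod 7 = 0
h=0 → Saturday

Saturday


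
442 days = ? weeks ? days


63 weeks 1 days

Weeks: 442 ÷ 7 = 63 remainder 1


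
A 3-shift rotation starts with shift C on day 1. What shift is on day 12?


Shifts: A, B, C
Start: C (index 2)
Day 12: (2 + 12 - 1) mod 3
= 13 mod 3
= 1
Index 1 → shift B

Shift B


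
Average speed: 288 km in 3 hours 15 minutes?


Distance: 288 km
Time: 3h 15m = 195 min = 195/60 = 13/4 hours
Speed = 288 ÷ (13/4) = 288 × 4 / 13 = 1152/13 ≈ 88.6 km/h

88.6 km/h


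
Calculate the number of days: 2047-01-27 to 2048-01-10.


From January 27, 2047 to January 10, 2048
Rest of January 2047: 31 - 27 = 4
Full months: February 2047 28, March 31, April 30, May 31, June 30, July 31, August 31, September 30, October 31, November 30, December 31
Days into January 2048: 10
Total = 4 + 28 + 31 + 30 + 31 + 30 + 31 + 31 + 30 + 31 + 30 + 31 + 10 = 348 days

348 days


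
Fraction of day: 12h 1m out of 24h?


Total minutes: 12×60 + 1 = 721
Day = 24×60 = 1440 minutes
Fraction = 721/1440 ≈ 0.5007
As a percentage: 721/1440 × 100 ≈ 50.07%

0.5007 (50.07%)


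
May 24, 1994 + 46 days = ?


July 9, 1994

Start: May 24, 1994
Add 46 days
May 24 → June 1: 31 - 24 + 1 = 8 days (46 - 8 = 38 left)
June 1 → July 1: 30 - 1 + 1 = 30 days (38 - 30 = 8 left)
July 1 + 8 = July 9, 1994


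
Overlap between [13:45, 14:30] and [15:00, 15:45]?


Meeting A: 825-870 (in minutes from midnight)
Meeting B: 900-945
Overlap start = max(825, 900) = 900
Overlap end = min(870, 945) = 870
Overlap = max(0, 870 - 900) = 0 min

0 minutes


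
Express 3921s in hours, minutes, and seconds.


Hours: 3921 ÷ 3600 = 1 remainder 321
Minutes: 321 ÷ 60 = 5 remainder 21
Seconds: 21

1h 5m 21s


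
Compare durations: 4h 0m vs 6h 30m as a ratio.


Duration 1: 240 minutes
Duration 2: 390 minutes
Ratio = 240:390
GCD = 30
Simplified = 8:13
As a decimal: 8/13 ≈ 0.62

8:13 (0.62)


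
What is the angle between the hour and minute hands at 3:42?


141.0°

Hour hand = 3×30 + 42×0.5 = 111.0°
Minute hand = 42×6 = 252°
Difference = |111.0 - 252| = 141.0°


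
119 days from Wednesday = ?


Wednesday

Start: Wednesday (index 2)
(2 + 119) mod 7
= 121 mod 7
= 2
Index 2 → Wednesday


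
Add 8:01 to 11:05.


19:06

Start: 665 minutes from midnight
Add: 481 minutes
Total: 1146 minutes
Hours: 1146 ÷ 60 = 19 remainder 6


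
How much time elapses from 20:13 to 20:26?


0h 13m

End time in minutes: 20×60 + 26 = 1226
Start time in minutes: 20×60 + 13 = 1213
Difference = 1226 - 1213 = 13 minutes
= 0 hours 13 minutes


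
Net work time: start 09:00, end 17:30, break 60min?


7h 30m (450 minutes)

Total time = (17×60+30) - (9×60+0)
= 1050 - 540 = 510 min
Minus break: 510 - 60 = 450 min
= 7h 30m


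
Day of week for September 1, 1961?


Zeller's congruence:
q=1, m=9, k=61, j=19
h = (1 + ⌊13×10/5⌋ + 61 + ⌊61/4⌋ + ⌊19/4⌋ - 2×19) mod 7
= (1 + 26 + 61 + 15 + 4 - 38) mod 7
= 69 mod 7 = 6
h=6 → Friday

Friday


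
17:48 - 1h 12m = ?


16:36

Start: 1068 minutes from midnight
Subtract: 72 minutes
Remaining: 1068 - 72 = 996
Hours: 16, Minutes: 36


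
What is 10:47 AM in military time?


Input: 10:47 AM
AM hour stays: 10

10:47


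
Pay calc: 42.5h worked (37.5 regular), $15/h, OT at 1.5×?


Regular: 37.5h × $15 = $562.50
Overtime: 42.5 - 37.5 = 5.0h
OT pay: 5.0h × $15 × 1.5 = $112.50
Total = $562.50 + $112.50 = $675.00

$675.00


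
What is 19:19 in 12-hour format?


7:19 PM

Hour: 19
19 - 12 = 7 → PM


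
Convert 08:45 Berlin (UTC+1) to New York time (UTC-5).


02:45

Time difference = UTC-5 - UTC+1 = -6 hours
New hour = (8 -6) mod 24
= 2 mod 24 = 2
Minutes unchanged → 02:45


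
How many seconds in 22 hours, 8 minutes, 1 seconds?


Hours: 22 × 3600 = 79200
Minutes: 8 × 60 = 480
Seconds: 1
Total = 79200 + 480 + 1 = 79681

79681 seconds


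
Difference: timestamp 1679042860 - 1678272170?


770690 seconds (214.1 hours / 8.92 days)

Difference = 1679042860 - 1678272170 = 770690 seconds
In hours: 770690 / 3600 ≈ 214.1
In days: 770690 / 86400 ≈ 8.92


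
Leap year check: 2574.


No

Rules: divisible by 4 AND (not by 100 OR by 400)
2574 ÷ 4 = 643 remainder 2 → not divisible by 4
Not divisible by 4 → not a leap year


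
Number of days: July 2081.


Month: July (month 7)
July has 31 days

31 days


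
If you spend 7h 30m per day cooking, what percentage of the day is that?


31.3%

Time: 450 minutes
Day: 1440 minutes
Percentage = (450/1440) × 100 ≈ 31.3%


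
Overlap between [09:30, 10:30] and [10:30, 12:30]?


Meeting A: 570-630 (in minutes from midnight)
Meeting B: 630-750
Overlap start = max(570, 630) = 630
Overlap end = min(630, 750) = 630
Overlap = max(0, 630 - 630) = 0 min

0 minutes


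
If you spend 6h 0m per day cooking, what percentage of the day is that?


25.0%

Time: 360 minutes
Day: 1440 minutes
Percentage = (360/1440) × 100 = 25.0%


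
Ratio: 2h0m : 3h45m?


Duration 1: 120 minutes
Duration 2: 225 minutes
Ratio = 120:225
GCD = 15
Simplified = 8:15
As a decimal: 8/15 ≈ 0.53

8:15 (0.53)


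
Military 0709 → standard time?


Hour: 7
7 < 12 → AM

7:09 AM


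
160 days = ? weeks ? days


Weeks: 160 ÷ 7 = 22 remainder 6

22 weeks 6 days


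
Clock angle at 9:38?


Hour hand = 9×30 + 38×0.5 = 289.0°
Minute hand = 38×6 = 228°
Difference = |289.0 - 228| = 61.0°

61.0°


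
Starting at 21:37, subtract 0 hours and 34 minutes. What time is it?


Start: 1297 minutes from midnight
Subtract: 34 minutes
Remaining: 1297 - 34 = 1263
Hours: 21, Minutes: 3

21:03


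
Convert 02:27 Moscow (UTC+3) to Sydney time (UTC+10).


09:27

Time difference = UTC+10 - UTC+3 = +7 hours
New hour = (2 + 7) mod 24
= 9 mod 24 = 9
Minutes unchanged → 09:27


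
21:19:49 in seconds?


76789 seconds

Hours: 21 × 3600 = 75600
Minutes: 19 × 60 = 1140
Seconds: 49
Total = 75600 + 1140 + 49 = 76789


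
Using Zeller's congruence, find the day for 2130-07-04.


Tuesday

Zeller's congruence:
q=4, m=7, k=30, j=21
h = (4 + ⌊13×8/5⌋ + 30 + ⌊30/4⌋ + ⌊21/4⌋ - 2×21) mod 7
= (4 + 20 + 30 + 7 + 5 - 42) mod 7
= 24 mod 7 = 3
h=3 → Tuesday


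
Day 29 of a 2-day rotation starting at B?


Shifts: A, B
Start: B (index 1)
Day 29: (1 + 29 - 1) mod 2
= 29 mod 2
= 1
Index 1 → shift B

Shift B


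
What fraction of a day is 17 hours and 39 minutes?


Total minutes: 17×60 + 39 = 1059
Day = 24×60 = 1440 minutes
Fraction = 1059/1440 ≈ 0.7354
As a percentage: 1059/1440 × 100 ≈ 73.54%

0.7354 (73.54%)


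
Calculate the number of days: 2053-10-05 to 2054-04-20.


197 days

From October 5, 2053 to April 20, 2054
Rest of October 2053: 31 - 5 = 26
Full months: November 30, December 31, January 31, February 2054 28, March 31
Days into April 2054: 20
Total = 26 + 30 + 31 + 31 + 28 + 31 + 20 = 197 days


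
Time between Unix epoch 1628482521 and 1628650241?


167720 seconds (46.6 hours / 1.94 days)

Difference = 1628650241 - 1628482521 = 167720 seconds
In hours: 167720 / 3600 ≈ 46.6
In days: 167720 / 86400 ≈ 1.94


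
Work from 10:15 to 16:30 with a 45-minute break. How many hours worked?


5h 30m (330 minutes)

Total time = (16×60+30) - (10×60+15)
= 990 - 615 = 375 min
Minus break: 375 - 45 = 330 min
= 5h 30m


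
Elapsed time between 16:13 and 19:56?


End time in minutes: 19×60 + 56 = 1196
Start time in minutes: 16×60 + 13 = 973
Difference = 1196 - 973 = 223 minutes
= 3 hours 43 minutes

3h 43m


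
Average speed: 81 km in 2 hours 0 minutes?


40.5 km/h

Distance: 81 km
Time: 2 hours
Speed = 81 / 2 = 40.5 km/h


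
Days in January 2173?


31 days

Month: January (month 1)
January has 31 days


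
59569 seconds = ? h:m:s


16h 32m 49s

Hours: 59569 ÷ 3600 = 16 remainder 1969
Minutes: 1969 ÷ 60 = 32 remainder 49
Seconds: 49


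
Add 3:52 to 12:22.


16:14

Start: 742 minutes from midnight
Add: 232 minutes
Total: 974 minutes
Hours: 974 ÷ 60 = 16 remainder 14


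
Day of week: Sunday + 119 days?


Sunday

Start: Sunday (index 6)
(6 + 119) mod 7
= 125 mod 7
= 6
Index 6 → Sunday


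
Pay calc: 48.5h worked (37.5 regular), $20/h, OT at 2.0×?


Regular: 37.5h × $20 = $750.00
Overtime: 48.5 - 37.5 = 11.0h
OT pay: 11.0h × $20 × 2.0 = $440.00
Total = $750.00 + $440.00 = $1190.00

$1190.00


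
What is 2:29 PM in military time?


14:29

Input: 2:29 PM
PM: 2 + 12 = 14


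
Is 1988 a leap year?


Yes

Rules: divisible by 4 AND (not by 100 OR by 400)
1988 ÷ 4 = 497 exactly → divisible by 4
1988 ÷ 100 = 19 remainder 88 → not divisible by 100
Divisible by 4 but not by 100 → leap year


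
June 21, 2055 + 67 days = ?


August 27, 2055

Start: June 21, 2055
Add 67 days
June 21 → July 1: 30 - 21 + 1 = 10 days (67 - 10 = 57 left)
July 1 → August 1: 31 - 1 + 1 = 31 days (57 - 31 = 26 left)
August 1 + 26 = August 27, 2055


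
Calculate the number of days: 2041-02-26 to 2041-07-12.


From February 26, 2041 to July 12, 2041
Rest of February 2041: 28 - 26 = 2
Full months: March 31, April 30, May 31, June 30
Days into July 2041: 12
Total = 2 + 31 + 30 + 31 + 30 + 12 = 136 days

136 days


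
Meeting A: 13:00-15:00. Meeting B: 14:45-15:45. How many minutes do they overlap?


15 minutes

Meeting A: 780-900 (in minutes from midnight)
Meeting B: 885-945
Overlap start = max(780, 885) = 885
Overlap end = min(900, 945) = 900
Overlap = max(0, 900 - 885) = 15 min


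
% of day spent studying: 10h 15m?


Time: 615 minutes
Day: 1440 minutes
Percentage = (615/1440) × 100 ≈ 42.7%

42.7%


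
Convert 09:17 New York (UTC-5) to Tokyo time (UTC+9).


23:17

Time difference = UTC+9 - UTC-5 = +14 hours
New hour = (9 + 14) mod 24
= 23 mod 24 = 23
Minutes unchanged → 23:17


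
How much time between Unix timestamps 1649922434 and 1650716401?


Difference = 1650716401 - 1649922434 = 793967 seconds
In hours: 793967 / 3600 ≈ 220.5
In days: 793967 / 86400 ≈ 9.19

793967 seconds (220.5 hours / 9.19 days)


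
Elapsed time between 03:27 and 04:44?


1h 17m

End time in minutes: 4×60 + 44 = 284
Start time in minutes: 3×60 + 27 = 207
Difference = 284 - 207 = 77 minutes
= 1 hours 17 minutes


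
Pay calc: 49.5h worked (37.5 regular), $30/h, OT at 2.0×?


Regular: 37.5h × $30 = $1125.00
Overtime: 49.5 - 37.5 = 12.0h
OT pay: 12.0h × $30 × 2.0 = $720.00
Total = $1125.00 + $720.00 = $1845.00

$1845.00


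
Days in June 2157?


30 days

Month: June (month 6)
June has 30 days


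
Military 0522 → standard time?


5:22 AM

Hour: 5
5 < 12 → AM


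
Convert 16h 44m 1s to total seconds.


Hours: 16 × 3600 = 57600
Minutes: 44 × 60 = 2640
Seconds: 1
Total = 57600 + 2640 + 1 = 60241

60241 seconds


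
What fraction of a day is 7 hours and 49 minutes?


Total minutes: 7×60 + 49 = 469
Day = 24×60 = 1440 minutes
Fraction = 469/1440 ≈ 0.3257
As a percentage: 469/1440 × 100 ≈ 32.57%

0.3257 (32.57%)


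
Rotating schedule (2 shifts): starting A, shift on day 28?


Shifts: A, B
Start: A (index 0)
Day 28: (0 + 28 - 1) mod 2
= 27 mod 2
= 1
Index 1 → shift B

Shift B


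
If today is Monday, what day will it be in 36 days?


Start: Monday (index 0)
(0 + 36) mod 7
= 36 mod 7
= 1
Index 1 → Tuesday

Tuesday


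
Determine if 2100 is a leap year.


No

Rules: divisible by 4 AND (not by 100 OR by 400)
2100 ÷ 4 = 525 exactly → divisible by 4
2100 ÷ 100 = 21 exactly → divisible by 100
2100 ÷ 400 = 5 remainder 100 → not divisible by 400
Divisible by 100 but not by 400 → not a leap year


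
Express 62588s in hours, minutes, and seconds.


17h 23m 8s

Hours: 62588 ÷ 3600 = 17 remainder 1388
Minutes: 1388 ÷ 60 = 23 remainder 8
Seconds: 8


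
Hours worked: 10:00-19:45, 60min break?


8h 45m (525 minutes)

Total time = (19×60+45) - (10×60+0)
= 1185 - 600 = 585 min
Minus break: 585 - 60 = 525 min
= 8h 45m


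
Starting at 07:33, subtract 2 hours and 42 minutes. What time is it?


04:51

Start: 453 minutes from midnight
Subtract: 162 minutes
Remaining: 453 - 162 = 291
Hours: 4, Minutes: 51


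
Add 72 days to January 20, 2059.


Start: January 20, 2059
Add 72 days
January 20 → February 1: 31 - 20 + 1 = 12 days (72 - 12 = 60 left)
February 1 → March 1: 28 - 1 + 1 = 28 days (60 - 28 = 32 left)
March 1 → April 1: 31 - 1 + 1 = 31 days (32 - 31 = 1 left)
April 1 + 1 = April 2, 2059

April 2, 2059


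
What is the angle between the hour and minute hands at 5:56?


Hour hand = 5×30 + 56×0.5 = 178.0°
Minute hand = 56×6 = 336°
Difference = |178.0 - 336| = 158.0°

158.0°


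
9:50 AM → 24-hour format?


Input: 9:50 AM
AM hour stays: 9

09:50


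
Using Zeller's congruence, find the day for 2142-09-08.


Zeller's congruence:
q=8, m=9, k=42, j=21
h = (8 + ⌊13×10/5⌋ + 42 + ⌊42/4⌋ + ⌊21/4⌋ - 2×21) mod 7
= (8 + 26 + 42 + 10 + 5 - 42) mod 7
= 49 mod 7 = 0
h=0 → Saturday

Saturday


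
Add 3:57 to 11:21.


Start: 681 minutes from midnight
Add: 237 minutes
Total: 918 minutes
Hours: 918 ÷ 60 = 15 remainder 18

15:18


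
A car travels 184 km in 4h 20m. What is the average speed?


Distance: 184 km
Time: 4h 20m = 260 min = 260/60 = 13/3 hours
Speed = 184 ÷ (13/3) = 184 × 3 / 13 = 552/13 ≈ 42.5 km/h

42.5 km/h


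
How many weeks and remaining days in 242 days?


34 weeks 4 days

Weeks: 242 ÷ 7 = 34 remainder 4


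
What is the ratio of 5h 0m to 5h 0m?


Duration 1: 300 minutes
Duration 2: 300 minutes
Ratio = 300:300
GCD = 300
Simplified = 1:1
As a decimal: 1/1 = 1.00

1:1 (1.00)


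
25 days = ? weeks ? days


3 weeks 4 days

Weeks: 25 ÷ 7 = 3 remainder 4


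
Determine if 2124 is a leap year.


Rules: divisible by 4 AND (not by 100 OR by 400)
2124 ÷ 4 = 531 exactly → divisible by 4
2124 ÷ 100 = 21 remainder 24 → not divisible by 100
Divisible by 4 but not by 100 → leap year

Yes


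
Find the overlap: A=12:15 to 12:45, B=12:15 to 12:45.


30 minutes

Meeting A: 735-765 (in minutes from midnight)
Meeting B: 735-765
Overlap start = max(735, 735) = 735
Overlap end = min(765, 765) = 765
Overlap = max(0, 765 - 735) = 30 min


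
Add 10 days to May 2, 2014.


Start: May 2, 2014
Add 10 days
May 2 + 10 = May 12, 2014

May 12, 2014


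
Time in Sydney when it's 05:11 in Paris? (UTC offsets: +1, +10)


14:11

Time difference = UTC+10 - UTC+1 = +9 hours
New hour = (5 + 9) mod 24
= 14 mod 24 = 14
Minutes unchanged → 14:11


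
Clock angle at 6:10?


125.0°

Hour hand = 6×30 + 10×0.5 = 185.0°
Minute hand = 10×6 = 60°
Difference = |185.0 - 60| = 125.0°


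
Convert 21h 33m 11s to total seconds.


77591 seconds

Hours: 21 × 3600 = 75600
Minutes: 33 × 60 = 1980
Seconds: 11
Total = 75600 + 1980 + 11 = 77591


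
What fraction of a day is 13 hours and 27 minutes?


Total minutes: 13×60 + 27 = 807
Day = 24×60 = 1440 minutes
Fraction = 807/1440 ≈ 0.5604
As a percentage: 807/1440 × 100 ≈ 56.04%

0.5604 (56.04%)


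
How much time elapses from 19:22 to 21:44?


2h 22m

End time in minutes: 21×60 + 44 = 1304
Start time in minutes: 19×60 + 22 = 1162
Difference = 1304 - 1162 = 142 minutes
= 2 hours 22 minutes


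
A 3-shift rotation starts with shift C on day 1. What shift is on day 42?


Shifts: A, B, C
Start: C (index 2)
Day 42: (2 + 42 - 1) mod 3
= 43 mod 3
= 1
Index 1 → shift B

Shift B


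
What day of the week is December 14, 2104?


Sunday

Zeller's congruence:
q=14, m=12, k=4, j=21
h = (14 + ⌊13×13/5⌋ + 4 + ⌊4/4⌋ + ⌊21/4⌋ - 2×21) mod 7
= (14 + 33 + 4 + 1 + 5 - 42) mod 7
= 15 mod 7 = 1
h=1 → Sunday


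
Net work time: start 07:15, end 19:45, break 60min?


Total time = (19×60+45) - (7×60+15)
= 1185 - 435 = 750 min
Minus break: 750 - 60 = 690 min
= 11h 30m

11h 30m (690 minutes)


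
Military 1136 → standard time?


Hour: 11
11 < 12 → AM

11:36 AM


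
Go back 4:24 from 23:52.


Start: 1432 minutes from midnight
Subtract: 264 minutes
Remaining: 1432 - 264 = 1168
Hours: 19, Minutes: 28

19:28


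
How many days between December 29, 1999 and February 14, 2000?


47 days

From December 29, 1999 to February 14, 2000
Rest of December 1999: 31 - 29 = 2
Full months: January 31
Days into February 2000: 14
Total = 2 + 31 + 14 = 47 days


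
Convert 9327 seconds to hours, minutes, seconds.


Hours: 9327 ÷ 3600 = 2 remainder 2127
Minutes: 2127 ÷ 60 = 35 remainder 27
Seconds: 27

2h 35m 27s


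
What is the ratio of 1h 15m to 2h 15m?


Duration 1: 75 minutes
Duration 2: 135 minutes
Ratio = 75:135
GCD = 15
Simplified = 5:9
As a decimal: 5/9 ≈ 0.56

5:9 (0.56)


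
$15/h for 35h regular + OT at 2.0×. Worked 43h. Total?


Regular: 35h × $15 = $525.00
Overtime: 43 - 35 = 8h
OT pay: 8h × $15 × 2.0 = $240.00
Total = $525.00 + $240.00 = $765.00

$765.00


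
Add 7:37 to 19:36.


03:13 (next day)

Start: 1176 minutes from midnight
Add: 457 minutes
Total: 1633 minutes
Hours: 1633 ÷ 60 = 27 remainder 13
27 ≥ 24 → 27 - 24 = 3 (next day)


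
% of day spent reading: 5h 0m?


Time: 300 minutes
Day: 1440 minutes
Percentage = (300/1440) × 100 ≈ 20.8%

20.8%


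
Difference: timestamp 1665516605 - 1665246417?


Difference = 1665516605 - 1665246417 = 270188 seconds
In hours: 270188 / 3600 ≈ 75.1
In days: 270188 / 86400 ≈ 3.13

270188 seconds (75.1 hours / 3.13 days)


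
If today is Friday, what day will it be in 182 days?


Start: Friday (index 4)
(4 + 182) mod 7
= 186 mod 7
= 4
Index 4 → Friday

Friday


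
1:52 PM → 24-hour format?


13:52

Input: 1:52 PM
PM: 1 + 12 = 13


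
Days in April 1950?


Month: April (month 4)
April has 30 days

30 days


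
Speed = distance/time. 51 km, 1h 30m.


Distance: 51 km
Time: 1h 30m = 90 min = 90/60 = 3/2 hours
Speed = 51 ÷ (3/2) = 51 × 2 / 3 = 102/3 = 34.0 km/h

34.0 km/h


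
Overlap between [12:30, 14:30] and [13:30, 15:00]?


Meeting A: 750-870 (in minutes from midnight)
Meeting B: 810-900
Overlap start = max(750, 810) = 810
Overlap end = min(870, 900) = 870
Overlap = max(0, 870 - 810) = 60 min

60 minutes


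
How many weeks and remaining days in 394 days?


Weeks: 394 ÷ 7 = 56 remainder 2

56 weeks 2 days


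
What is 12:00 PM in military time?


Input: 12:00 PM
12 PM → 12 (noon)

12:00


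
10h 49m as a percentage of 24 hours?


0.4507 (45.07%)

Total minutes: 10×60 + 49 = 649
Day = 24×60 = 1440 minutes
Fraction = 649/1440 ≈ 0.4507
As a percentage: 649/1440 × 100 ≈ 45.07%


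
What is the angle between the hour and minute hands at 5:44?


92.0°

Hour hand = 5×30 + 44×0.5 = 172.0°
Minute hand = 44×6 = 264°
Difference = |172.0 - 264| = 92.0°


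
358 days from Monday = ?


Start: Monday (index 0)
(0 + 358) mod 7
= 358 mod 7
= 1
Index 1 → Tuesday

Tuesday


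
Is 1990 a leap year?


No

Rules: divisible by 4 AND (not by 100 OR by 400)
1990 ÷ 4 = 497 remainder 2 → not divisible by 4
Not divisible by 4 → not a leap year


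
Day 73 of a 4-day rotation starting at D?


Shifts: A, B, C, D
Start: D (index 3)
Day 73: (3 + 73 - 1) mod 4
= 75 mod 4
= 3
Index 3 → shift D

Shift D


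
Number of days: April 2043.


30 days

Month: April (month 4)
April has 30 days


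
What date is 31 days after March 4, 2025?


Start: March 4, 2025
Add 31 days
March 4 → April 1: 31 - 4 + 1 = 28 days (31 - 28 = 3 left)
April 1 + 3 = April 4, 2025

April 4, 2025


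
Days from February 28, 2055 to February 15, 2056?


From February 28, 2055 to February 15, 2056
Rest of February 2055: 28 - 28 = 0
Full months: March 31, April 30, May 31, June 30, July 31, August 31, September 30, October 31, November 30, December 31, January 31
Days into February 2056: 15
Total = 0 + 31 + 30 + 31 + 30 + 31 + 31 + 30 + 31 + 30 + 31 + 31 + 15 = 352 days

352 days


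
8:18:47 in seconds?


Hours: 8 × 3600 = 28800
Minutes: 18 × 60 = 1080
Seconds: 47
Total = 28800 + 1080 + 47 = 29927

29927 seconds


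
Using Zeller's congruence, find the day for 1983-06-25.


Zeller's congruence:
q=25, m=6, k=83, j=19
h = (25 + ⌊13×7/5⌋ + 83 + ⌊83/4⌋ + ⌊19/4⌋ - 2×19) mod 7
= (25 + 18 + 83 + 20 + 4 - 38) mod 7
= 112 mod 7 = 0
h=0 → Saturday

Saturday


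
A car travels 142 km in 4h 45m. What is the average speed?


Distance: 142 km
Time: 4h 45m = 285 min = 285/60 = 19/4 hours
Speed = 142 ÷ (19/4) = 142 × 4 / 19 = 568/19 ≈ 29.9 km/h

29.9 km/h


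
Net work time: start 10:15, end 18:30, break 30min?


Total time = (18×60+30) - (10×60+15)
= 1110 - 615 = 495 min
Minus break: 495 - 30 = 465 min
= 7h 45m

7h 45m (465 minutes)


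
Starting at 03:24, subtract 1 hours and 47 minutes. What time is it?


01:37

Start: 204 minutes from midnight
Subtract: 107 minutes
Remaining: 204 - 107 = 97
Hours: 1, Minutes: 37


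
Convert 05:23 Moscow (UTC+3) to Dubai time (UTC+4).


06:23

Time difference = UTC+4 - UTC+3 = +1 hours
New hour = (5 + 1) mod 24
= 6 mod 24 = 6
Minutes unchanged → 06:23


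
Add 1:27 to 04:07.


Start: 247 minutes from midnight
Add: 87 minutes
Total: 334 minutes
Hours: 334 ÷ 60 = 5 remainder 34

05:34


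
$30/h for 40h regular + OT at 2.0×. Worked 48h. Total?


$1680.00

Regular: 40h × $30 = $1200.00
Overtime: 48 - 40 = 8h
OT pay: 8h × $30 × 2.0 = $480.00
Total = $1200.00 + $480.00 = $1680.00


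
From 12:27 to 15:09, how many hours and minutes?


End time in minutes: 15×60 + 9 = 909
Start time in minutes: 12×60 + 27 = 747
Difference = 909 - 747 = 162 minutes
= 2 hours 42 minutes

2h 42m


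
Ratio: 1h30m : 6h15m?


6:25 (0.24)

Duration 1: 90 minutes
Duration 2: 375 minutes
Ratio = 90:375
GCD = 15
Simplified = 6:25
As a decimal: 6/25 = 0.24


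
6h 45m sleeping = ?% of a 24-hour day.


Time: 405 minutes
Day: 1440 minutes
Percentage = (405/1440) × 100 ≈ 28.1%

28.1%


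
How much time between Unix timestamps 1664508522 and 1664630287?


Difference = 1664630287 - 1664508522 = 121765 seconds
In hours: 121765 / 3600 ≈ 33.8
In days: 121765 / 86400 ≈ 1.41

121765 seconds (33.8 hours / 1.41 days)


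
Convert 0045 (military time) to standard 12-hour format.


Hour: 0
0 → 12 AM (midnight)

12:45 AM


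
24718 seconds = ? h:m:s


6h 51m 58s

Hours: 24718 ÷ 3600 = 6 remainder 3118
Minutes: 3118 ÷ 60 = 51 remainder 58
Seconds: 58


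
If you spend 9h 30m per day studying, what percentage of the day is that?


Time: 570 minutes
Day: 1440 minutes
Percentage = (570/1440) × 100 ≈ 39.6%

39.6%


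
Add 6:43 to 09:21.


16:04

Start: 561 minutes from midnight
Add: 403 minutes
Total: 964 minutes
Hours: 964 ÷ 60 = 16 remainder 4


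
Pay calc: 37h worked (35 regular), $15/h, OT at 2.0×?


Regular: 35h × $15 = $525.00
Overtime: 37 - 35 = 2h
OT pay: 2h × $15 × 2.0 = $60.00
Total = $525.00 + $60.00 = $585.00

$585.00


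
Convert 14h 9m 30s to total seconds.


Hours: 14 × 3600 = 50400
Minutes: 9 × 60 = 540
Seconds: 30
Total = 50400 + 540 + 30 = 50970

50970 seconds


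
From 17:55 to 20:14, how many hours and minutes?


2h 19m

End time in minutes: 20×60 + 14 = 1214
Start time in minutes: 17×60 + 55 = 1075
Difference = 1214 - 1075 = 139 minutes
= 2 hours 19 minutes


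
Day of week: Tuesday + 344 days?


Start: Tuesday (index 1)
(1 + 344) mod 7
= 345 mod 7
= 2
Index 2 → Wednesday

Wednesday


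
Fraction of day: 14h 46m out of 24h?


Total minutes: 14×60 + 46 = 886
Day = 24×60 = 1440 minutes
Fraction = 886/1440 ≈ 0.6153
As a percentage: 886/1440 × 100 ≈ 61.53%

0.6153 (61.53%)


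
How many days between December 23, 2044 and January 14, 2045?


22 days

From December 23, 2044 to January 14, 2045
Rest of December 2044: 31 - 23 = 8
Days into January 2045: 14
Total = 8 + 14 = 22 days


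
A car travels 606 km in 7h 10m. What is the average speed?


Distance: 606 km
Time: 7h 10m = 430 min = 430/60 = 43/6 hours
Speed = 606 ÷ (43/6) = 606 × 6 / 43 = 3636/43 ≈ 84.6 km/h

84.6 km/h


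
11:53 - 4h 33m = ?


Start: 713 minutes from midnight
Subtract: 273 minutes
Remaining: 713 - 273 = 440
Hours: 7, Minutes: 20

07:20


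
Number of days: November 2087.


30 days

Month: November (month 11)
November has 30 days


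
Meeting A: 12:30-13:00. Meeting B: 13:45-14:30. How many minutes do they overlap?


Meeting A: 750-780 (in minutes from midnight)
Meeting B: 825-870
Overlap start = max(750, 825) = 825
Overlap end = min(780, 870) = 780
Overlap = max(0, 780 - 825) = 0 min

0 minutes


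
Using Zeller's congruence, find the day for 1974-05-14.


Zeller's congruence:
q=14, m=5, k=74, j=19
h = (14 + ⌊13×6/5⌋ + 74 + ⌊74/4⌋ + ⌊19/4⌋ - 2×19) mod 7
= (14 + 15 + 74 + 18 + 4 - 38) mod 7
= 87 mod 7 = 3
h=3 → Tuesday

Tuesday


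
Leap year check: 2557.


Rules: divisible by 4 AND (not by 100 OR by 400)
2557 ÷ 4 = 639 remainder 1 → not divisible by 4
Not divisible by 4 → not a leap year

No


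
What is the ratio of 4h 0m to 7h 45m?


Duration 1: 240 minutes
Duration 2: 465 minutes
Ratio = 240:465
GCD = 15
Simplified = 16:31
As a decimal: 16/31 ≈ 0.52

16:31 (0.52)


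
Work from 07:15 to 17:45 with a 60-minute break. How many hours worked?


Total time = (17×60+45) - (7×60+15)
= 1065 - 435 = 630 min
Minus break: 630 - 60 = 570 min
= 9h 30m

9h 30m (570 minutes)


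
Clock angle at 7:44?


32.0°

Hour hand = 7×30 + 44×0.5 = 232.0°
Minute hand = 44×6 = 264°
Difference = |232.0 - 264| = 32.0°


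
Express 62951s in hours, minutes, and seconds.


Hours: 62951 ÷ 3600 = 17 remainder 1751
Minutes: 1751 ÷ 60 = 29 remainder 11
Seconds: 11

17h 29m 11s


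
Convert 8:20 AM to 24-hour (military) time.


08:20

Input: 8:20 AM
AM hour stays: 8


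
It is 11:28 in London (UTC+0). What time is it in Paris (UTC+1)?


Time difference = UTC+1 - UTC+0 = +1 hours
New hour = (11 + 1) mod 24
= 12 mod 24 = 12
Minutes unchanged → 12:28

12:28
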